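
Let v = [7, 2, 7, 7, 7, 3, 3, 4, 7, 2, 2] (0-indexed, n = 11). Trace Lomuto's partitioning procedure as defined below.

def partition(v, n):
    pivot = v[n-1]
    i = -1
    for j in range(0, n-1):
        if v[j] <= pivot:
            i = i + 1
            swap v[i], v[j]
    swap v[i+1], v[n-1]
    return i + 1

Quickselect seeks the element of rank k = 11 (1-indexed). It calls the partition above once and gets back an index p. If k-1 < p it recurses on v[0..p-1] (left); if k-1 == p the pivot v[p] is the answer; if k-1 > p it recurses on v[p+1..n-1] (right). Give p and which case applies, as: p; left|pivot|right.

pivot = v[10] = 2; i = -1
j=0: v[0]=7 > 2 → no swap
j=1: v[1]=2 ≤ 2 → i=0, swap v[0],v[1] → [2, 7, 7, 7, 7, 3, 3, 4, 7, 2, 2]
j=2: v[2]=7 > 2 → no swap
j=3: v[3]=7 > 2 → no swap
j=4: v[4]=7 > 2 → no swap
j=5: v[5]=3 > 2 → no swap
j=6: v[6]=3 > 2 → no swap
j=7: v[7]=4 > 2 → no swap
j=8: v[8]=7 > 2 → no swap
j=9: v[9]=2 ≤ 2 → i=1, swap v[1],v[9] → [2, 2, 7, 7, 7, 3, 3, 4, 7, 7, 2]
final swap v[2],v[10] → [2, 2, 2, 7, 7, 3, 3, 4, 7, 7, 7]; return 2
p = 2; k-1 = 10 > 2 ⇒ right

2; right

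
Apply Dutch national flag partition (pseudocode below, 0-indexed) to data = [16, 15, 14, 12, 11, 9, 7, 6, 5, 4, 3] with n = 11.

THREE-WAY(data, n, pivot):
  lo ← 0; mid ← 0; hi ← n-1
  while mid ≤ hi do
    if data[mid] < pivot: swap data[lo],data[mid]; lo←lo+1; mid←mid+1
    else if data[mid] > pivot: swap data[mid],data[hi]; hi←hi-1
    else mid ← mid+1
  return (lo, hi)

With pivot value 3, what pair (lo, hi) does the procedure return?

pivot = 3; lo=0, mid=0, hi=10
data[mid]=16>3: swap data[0],data[10]; hi=9 → [3, 15, 14, 12, 11, 9, 7, 6, 5, 4, 16]
data[mid]=3=3: mid=1
data[mid]=15>3: swap data[1],data[9]; hi=8 → [3, 4, 14, 12, 11, 9, 7, 6, 5, 15, 16]
data[mid]=4>3: swap data[1],data[8]; hi=7 → [3, 5, 14, 12, 11, 9, 7, 6, 4, 15, 16]
data[mid]=5>3: swap data[1],data[7]; hi=6 → [3, 6, 14, 12, 11, 9, 7, 5, 4, 15, 16]
data[mid]=6>3: swap data[1],data[6]; hi=5 → [3, 7, 14, 12, 11, 9, 6, 5, 4, 15, 16]
data[mid]=7>3: swap data[1],data[5]; hi=4 → [3, 9, 14, 12, 11, 7, 6, 5, 4, 15, 16]
data[mid]=9>3: swap data[1],data[4]; hi=3 → [3, 11, 14, 12, 9, 7, 6, 5, 4, 15, 16]
data[mid]=11>3: swap data[1],data[3]; hi=2 → [3, 12, 14, 11, 9, 7, 6, 5, 4, 15, 16]
data[mid]=12>3: swap data[1],data[2]; hi=1 → [3, 14, 12, 11, 9, 7, 6, 5, 4, 15, 16]
data[mid]=14>3: swap data[1],data[1]; hi=0 → [3, 14, 12, 11, 9, 7, 6, 5, 4, 15, 16]
end: lo=0, hi=0; data = [3, 14, 12, 11, 9, 7, 6, 5, 4, 15, 16]

(0, 0)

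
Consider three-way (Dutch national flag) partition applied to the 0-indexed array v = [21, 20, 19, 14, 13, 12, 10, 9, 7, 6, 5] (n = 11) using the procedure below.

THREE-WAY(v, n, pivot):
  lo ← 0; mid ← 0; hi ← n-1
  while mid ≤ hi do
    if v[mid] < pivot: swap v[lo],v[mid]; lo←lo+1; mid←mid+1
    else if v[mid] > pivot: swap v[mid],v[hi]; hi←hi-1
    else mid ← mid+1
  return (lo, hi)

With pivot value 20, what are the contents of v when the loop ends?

[5, 19, 14, 13, 12, 10, 9, 7, 6, 20, 21]

lo=0 mid=0 hi=10
21>20: swap(0,10), hi=9 ⇒ [5, 20, 19, 14, 13, 12, 10, 9, 7, 6, 21]
5<20: swap(0,0), lo=1 mid=1 ⇒ [5, 20, 19, 14, 13, 12, 10, 9, 7, 6, 21]
20=20: mid=2
19<20: swap(1,2), lo=2 mid=3 ⇒ [5, 19, 20, 14, 13, 12, 10, 9, 7, 6, 21]
14<20: swap(2,3), lo=3 mid=4 ⇒ [5, 19, 14, 20, 13, 12, 10, 9, 7, 6, 21]
13<20: swap(3,4), lo=4 mid=5 ⇒ [5, 19, 14, 13, 20, 12, 10, 9, 7, 6, 21]
12<20: swap(4,5), lo=5 mid=6 ⇒ [5, 19, 14, 13, 12, 20, 10, 9, 7, 6, 21]
10<20: swap(5,6), lo=6 mid=7 ⇒ [5, 19, 14, 13, 12, 10, 20, 9, 7, 6, 21]
9<20: swap(6,7), lo=7 mid=8 ⇒ [5, 19, 14, 13, 12, 10, 9, 20, 7, 6, 21]
7<20: swap(7,8), lo=8 mid=9 ⇒ [5, 19, 14, 13, 12, 10, 9, 7, 20, 6, 21]
6<20: swap(8,9), lo=9 mid=10 ⇒ [5, 19, 14, 13, 12, 10, 9, 7, 6, 20, 21]
done. lo=9 hi=9; v=[5, 19, 14, 13, 12, 10, 9, 7, 6, 20, 21]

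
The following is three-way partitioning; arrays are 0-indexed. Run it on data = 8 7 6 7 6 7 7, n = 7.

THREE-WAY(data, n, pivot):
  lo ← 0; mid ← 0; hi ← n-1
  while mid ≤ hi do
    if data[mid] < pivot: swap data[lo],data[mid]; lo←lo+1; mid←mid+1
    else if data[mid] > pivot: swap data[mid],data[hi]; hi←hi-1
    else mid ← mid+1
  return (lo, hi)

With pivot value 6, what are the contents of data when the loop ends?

lo=0 mid=0 hi=6
8>6: swap(0,6), hi=5 ⇒ 7 7 6 7 6 7 8
7>6: swap(0,5), hi=4 ⇒ 7 7 6 7 6 7 8
7>6: swap(0,4), hi=3 ⇒ 6 7 6 7 7 7 8
6=6: mid=1
7>6: swap(1,3), hi=2 ⇒ 6 7 6 7 7 7 8
7>6: swap(1,2), hi=1 ⇒ 6 6 7 7 7 7 8
6=6: mid=2
done. lo=0 hi=1; data=6 6 7 7 7 7 8

6 6 7 7 7 7 8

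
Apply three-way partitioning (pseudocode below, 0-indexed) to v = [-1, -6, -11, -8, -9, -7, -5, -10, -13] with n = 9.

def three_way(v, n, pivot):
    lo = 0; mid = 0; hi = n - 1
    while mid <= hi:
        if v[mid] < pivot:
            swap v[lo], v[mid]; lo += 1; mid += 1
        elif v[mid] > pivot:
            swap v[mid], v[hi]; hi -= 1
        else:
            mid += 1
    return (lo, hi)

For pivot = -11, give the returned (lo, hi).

lo=0 mid=0 hi=8
-1>-11: swap(0,8), hi=7 ⇒ [-13, -6, -11, -8, -9, -7, -5, -10, -1]
-13<-11: swap(0,0), lo=1 mid=1 ⇒ [-13, -6, -11, -8, -9, -7, -5, -10, -1]
-6>-11: swap(1,7), hi=6 ⇒ [-13, -10, -11, -8, -9, -7, -5, -6, -1]
-10>-11: swap(1,6), hi=5 ⇒ [-13, -5, -11, -8, -9, -7, -10, -6, -1]
-5>-11: swap(1,5), hi=4 ⇒ [-13, -7, -11, -8, -9, -5, -10, -6, -1]
-7>-11: swap(1,4), hi=3 ⇒ [-13, -9, -11, -8, -7, -5, -10, -6, -1]
-9>-11: swap(1,3), hi=2 ⇒ [-13, -8, -11, -9, -7, -5, -10, -6, -1]
-8>-11: swap(1,2), hi=1 ⇒ [-13, -11, -8, -9, -7, -5, -10, -6, -1]
-11=-11: mid=2
done. lo=1 hi=1; v=[-13, -11, -8, -9, -7, -5, -10, -6, -1]

(1, 1)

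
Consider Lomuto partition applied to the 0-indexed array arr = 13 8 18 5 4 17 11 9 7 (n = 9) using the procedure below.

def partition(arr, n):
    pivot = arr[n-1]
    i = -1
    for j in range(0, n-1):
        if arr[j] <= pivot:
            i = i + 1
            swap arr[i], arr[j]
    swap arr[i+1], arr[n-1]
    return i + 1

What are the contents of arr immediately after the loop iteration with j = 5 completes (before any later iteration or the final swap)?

5 4 18 13 8 17 11 9 7

pivot=7, i=-1
j=0: 13>7, skip
j=1: 8>7, skip
j=2: 18>7, skip
j=3: 5≤7, i=0, swap(0,3) ⇒ 5 8 18 13 4 17 11 9 7
j=4: 4≤7, i=1, swap(1,4) ⇒ 5 4 18 13 8 17 11 9 7
j=5: 17>7, skip
(after j=5) arr = 5 4 18 13 8 17 11 9 7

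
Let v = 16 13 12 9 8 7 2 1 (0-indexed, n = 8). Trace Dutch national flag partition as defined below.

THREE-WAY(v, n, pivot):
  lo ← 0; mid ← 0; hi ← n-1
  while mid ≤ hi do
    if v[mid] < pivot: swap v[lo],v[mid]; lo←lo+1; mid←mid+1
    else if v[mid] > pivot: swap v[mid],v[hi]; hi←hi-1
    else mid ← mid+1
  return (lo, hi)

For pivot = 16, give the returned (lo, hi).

lo=0 mid=0 hi=7
16=16: mid=1
13<16: swap(0,1), lo=1 mid=2 ⇒ 13 16 12 9 8 7 2 1
12<16: swap(1,2), lo=2 mid=3 ⇒ 13 12 16 9 8 7 2 1
9<16: swap(2,3), lo=3 mid=4 ⇒ 13 12 9 16 8 7 2 1
8<16: swap(3,4), lo=4 mid=5 ⇒ 13 12 9 8 16 7 2 1
7<16: swap(4,5), lo=5 mid=6 ⇒ 13 12 9 8 7 16 2 1
2<16: swap(5,6), lo=6 mid=7 ⇒ 13 12 9 8 7 2 16 1
1<16: swap(6,7), lo=7 mid=8 ⇒ 13 12 9 8 7 2 1 16
done. lo=7 hi=7; v=13 12 9 8 7 2 1 16

(7, 7)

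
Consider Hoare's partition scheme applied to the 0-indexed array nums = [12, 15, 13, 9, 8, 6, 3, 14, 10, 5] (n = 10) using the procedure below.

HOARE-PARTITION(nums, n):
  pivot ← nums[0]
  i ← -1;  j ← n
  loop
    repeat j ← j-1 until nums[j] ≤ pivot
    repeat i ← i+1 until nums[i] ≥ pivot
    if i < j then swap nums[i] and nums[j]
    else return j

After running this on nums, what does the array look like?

[5, 10, 3, 9, 8, 6, 13, 14, 15, 12]

pivot=12
j stops at 9 (5), i stops at 0 (12); swap ⇒ [5, 15, 13, 9, 8, 6, 3, 14, 10, 12]
j stops at 8 (10), i stops at 1 (15); swap ⇒ [5, 10, 13, 9, 8, 6, 3, 14, 15, 12]
j stops at 6 (3), i stops at 2 (13); swap ⇒ [5, 10, 3, 9, 8, 6, 13, 14, 15, 12]
j stops at 5, i stops at 6; i≥j ⇒ return 5. nums=[5, 10, 3, 9, 8, 6, 13, 14, 15, 12]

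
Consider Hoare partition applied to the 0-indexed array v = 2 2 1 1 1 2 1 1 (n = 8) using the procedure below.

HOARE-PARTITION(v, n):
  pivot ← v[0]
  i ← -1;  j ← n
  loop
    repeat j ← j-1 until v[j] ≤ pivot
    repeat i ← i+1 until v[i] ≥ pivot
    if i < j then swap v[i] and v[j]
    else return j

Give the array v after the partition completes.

1 1 1 1 1 2 2 2

pivot = v[0] = 2; i = -1, j = 8
j→7 (v[7]=1≤2), i→0 (v[0]=2≥2); i<j, swap → 1 2 1 1 1 2 1 2
j→6 (v[6]=1≤2), i→1 (v[1]=2≥2); i<j, swap → 1 1 1 1 1 2 2 2
j→5, i→5; i≥j, return j=5. v = 1 1 1 1 1 2 2 2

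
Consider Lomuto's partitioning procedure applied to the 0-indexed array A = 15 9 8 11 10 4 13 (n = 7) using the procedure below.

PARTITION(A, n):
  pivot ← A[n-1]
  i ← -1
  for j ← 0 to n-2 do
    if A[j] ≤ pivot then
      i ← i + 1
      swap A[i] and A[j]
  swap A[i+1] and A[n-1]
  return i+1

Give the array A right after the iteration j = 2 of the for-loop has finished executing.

9 8 15 11 10 4 13

pivot=13, i=-1
j=0: 15>13, skip
j=1: 9≤13, i=0, swap(0,1) ⇒ 9 15 8 11 10 4 13
j=2: 8≤13, i=1, swap(1,2) ⇒ 9 8 15 11 10 4 13
(after j=2) A = 9 8 15 11 10 4 13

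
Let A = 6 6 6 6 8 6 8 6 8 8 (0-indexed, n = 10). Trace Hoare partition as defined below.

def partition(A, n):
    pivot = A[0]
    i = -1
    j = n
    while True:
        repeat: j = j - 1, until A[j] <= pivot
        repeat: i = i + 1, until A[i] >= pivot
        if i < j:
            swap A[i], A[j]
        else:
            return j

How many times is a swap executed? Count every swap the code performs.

pivot = A[0] = 6; i = -1, j = 10
j→7 (A[7]=6≤6), i→0 (A[0]=6≥6); i<j, swap → 6 6 6 6 8 6 8 6 8 8
j→5 (A[5]=6≤6), i→1 (A[1]=6≥6); i<j, swap → 6 6 6 6 8 6 8 6 8 8
j→3 (A[3]=6≤6), i→2 (A[2]=6≥6); i<j, swap → 6 6 6 6 8 6 8 6 8 8
j→2, i→3; i≥j, return j=2. A = 6 6 6 6 8 6 8 6 8 8

3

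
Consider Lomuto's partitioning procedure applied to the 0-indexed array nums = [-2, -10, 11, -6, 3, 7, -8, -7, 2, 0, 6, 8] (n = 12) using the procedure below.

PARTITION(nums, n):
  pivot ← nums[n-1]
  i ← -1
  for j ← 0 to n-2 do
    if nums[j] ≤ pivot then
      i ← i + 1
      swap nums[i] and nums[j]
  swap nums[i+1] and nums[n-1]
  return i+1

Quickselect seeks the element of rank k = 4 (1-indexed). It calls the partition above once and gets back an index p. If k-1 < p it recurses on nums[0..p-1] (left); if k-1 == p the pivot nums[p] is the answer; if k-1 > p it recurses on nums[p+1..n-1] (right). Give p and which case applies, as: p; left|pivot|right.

10; left

pivot=8, i=-1
j=0: -2≤8, i=0, swap(0,0) ⇒ [-2, -10, 11, -6, 3, 7, -8, -7, 2, 0, 6, 8]
j=1: -10≤8, i=1, swap(1,1) ⇒ [-2, -10, 11, -6, 3, 7, -8, -7, 2, 0, 6, 8]
j=2: 11>8, skip
j=3: -6≤8, i=2, swap(2,3) ⇒ [-2, -10, -6, 11, 3, 7, -8, -7, 2, 0, 6, 8]
j=4: 3≤8, i=3, swap(3,4) ⇒ [-2, -10, -6, 3, 11, 7, -8, -7, 2, 0, 6, 8]
j=5: 7≤8, i=4, swap(4,5) ⇒ [-2, -10, -6, 3, 7, 11, -8, -7, 2, 0, 6, 8]
j=6: -8≤8, i=5, swap(5,6) ⇒ [-2, -10, -6, 3, 7, -8, 11, -7, 2, 0, 6, 8]
j=7: -7≤8, i=6, swap(6,7) ⇒ [-2, -10, -6, 3, 7, -8, -7, 11, 2, 0, 6, 8]
j=8: 2≤8, i=7, swap(7,8) ⇒ [-2, -10, -6, 3, 7, -8, -7, 2, 11, 0, 6, 8]
j=9: 0≤8, i=8, swap(8,9) ⇒ [-2, -10, -6, 3, 7, -8, -7, 2, 0, 11, 6, 8]
j=10: 6≤8, i=9, swap(9,10) ⇒ [-2, -10, -6, 3, 7, -8, -7, 2, 0, 6, 11, 8]
swap(10,11) ⇒ [-2, -10, -6, 3, 7, -8, -7, 2, 0, 6, 8, 11]; return 10
p = 10; k-1 = 3 < 10 ⇒ left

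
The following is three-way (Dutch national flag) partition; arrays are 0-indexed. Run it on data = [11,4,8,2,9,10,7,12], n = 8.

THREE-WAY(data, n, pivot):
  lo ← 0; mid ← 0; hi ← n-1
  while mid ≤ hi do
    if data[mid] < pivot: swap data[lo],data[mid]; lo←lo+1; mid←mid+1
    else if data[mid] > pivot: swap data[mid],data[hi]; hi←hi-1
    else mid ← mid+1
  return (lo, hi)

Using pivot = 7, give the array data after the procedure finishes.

lo=0 mid=0 hi=7
11>7: swap(0,7), hi=6 ⇒ [12,4,8,2,9,10,7,11]
12>7: swap(0,6), hi=5 ⇒ [7,4,8,2,9,10,12,11]
7=7: mid=1
4<7: swap(0,1), lo=1 mid=2 ⇒ [4,7,8,2,9,10,12,11]
8>7: swap(2,5), hi=4 ⇒ [4,7,10,2,9,8,12,11]
10>7: swap(2,4), hi=3 ⇒ [4,7,9,2,10,8,12,11]
9>7: swap(2,3), hi=2 ⇒ [4,7,2,9,10,8,12,11]
2<7: swap(1,2), lo=2 mid=3 ⇒ [4,2,7,9,10,8,12,11]
done. lo=2 hi=2; data=[4,2,7,9,10,8,12,11]

[4,2,7,9,10,8,12,11]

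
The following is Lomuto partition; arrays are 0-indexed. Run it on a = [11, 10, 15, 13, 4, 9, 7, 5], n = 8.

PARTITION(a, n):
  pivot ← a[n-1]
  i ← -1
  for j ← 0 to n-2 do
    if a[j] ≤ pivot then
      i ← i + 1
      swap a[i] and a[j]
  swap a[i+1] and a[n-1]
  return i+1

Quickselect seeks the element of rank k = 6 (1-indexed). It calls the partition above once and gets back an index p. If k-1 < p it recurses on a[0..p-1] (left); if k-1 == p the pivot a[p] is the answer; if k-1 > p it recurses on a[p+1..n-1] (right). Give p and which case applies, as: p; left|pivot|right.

1; right

pivot=5, i=-1
j=0: 11>5, skip
j=1: 10>5, skip
j=2: 15>5, skip
j=3: 13>5, skip
j=4: 4≤5, i=0, swap(0,4) ⇒ [4, 10, 15, 13, 11, 9, 7, 5]
j=5: 9>5, skip
j=6: 7>5, skip
swap(1,7) ⇒ [4, 5, 15, 13, 11, 9, 7, 10]; return 1
p = 1; k-1 = 5 > 1 ⇒ right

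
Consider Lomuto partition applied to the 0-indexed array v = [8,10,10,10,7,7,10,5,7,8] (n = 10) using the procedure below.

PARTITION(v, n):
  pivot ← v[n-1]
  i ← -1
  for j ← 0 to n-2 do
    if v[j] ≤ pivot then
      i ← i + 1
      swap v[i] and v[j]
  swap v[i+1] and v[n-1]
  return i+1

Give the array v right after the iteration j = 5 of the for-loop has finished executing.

pivot = v[9] = 8; i = -1
j=0: v[0]=8 ≤ 8 → i=0, swap v[0],v[0] (no change) → [8,10,10,10,7,7,10,5,7,8]
j=1: v[1]=10 > 8 → no swap
j=2: v[2]=10 > 8 → no swap
j=3: v[3]=10 > 8 → no swap
j=4: v[4]=7 ≤ 8 → i=1, swap v[1],v[4] → [8,7,10,10,10,7,10,5,7,8]
j=5: v[5]=7 ≤ 8 → i=2, swap v[2],v[5] → [8,7,7,10,10,10,10,5,7,8]
(after j=5) v = [8,7,7,10,10,10,10,5,7,8]

[8,7,7,10,10,10,10,5,7,8]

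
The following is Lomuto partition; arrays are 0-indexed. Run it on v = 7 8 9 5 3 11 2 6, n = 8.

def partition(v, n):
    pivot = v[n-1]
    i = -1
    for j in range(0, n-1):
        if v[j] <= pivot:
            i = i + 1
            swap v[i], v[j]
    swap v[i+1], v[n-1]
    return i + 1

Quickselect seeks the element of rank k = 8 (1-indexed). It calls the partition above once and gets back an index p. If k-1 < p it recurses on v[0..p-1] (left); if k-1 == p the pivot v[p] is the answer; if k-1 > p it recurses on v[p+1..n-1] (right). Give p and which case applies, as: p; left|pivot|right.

3; right

pivot=6, i=-1
j=0: 7>6, skip
j=1: 8>6, skip
j=2: 9>6, skip
j=3: 5≤6, i=0, swap(0,3) ⇒ 5 8 9 7 3 11 2 6
j=4: 3≤6, i=1, swap(1,4) ⇒ 5 3 9 7 8 11 2 6
j=5: 11>6, skip
j=6: 2≤6, i=2, swap(2,6) ⇒ 5 3 2 7 8 11 9 6
swap(3,7) ⇒ 5 3 2 6 8 11 9 7; return 3
p = 3; k-1 = 7 > 3 ⇒ right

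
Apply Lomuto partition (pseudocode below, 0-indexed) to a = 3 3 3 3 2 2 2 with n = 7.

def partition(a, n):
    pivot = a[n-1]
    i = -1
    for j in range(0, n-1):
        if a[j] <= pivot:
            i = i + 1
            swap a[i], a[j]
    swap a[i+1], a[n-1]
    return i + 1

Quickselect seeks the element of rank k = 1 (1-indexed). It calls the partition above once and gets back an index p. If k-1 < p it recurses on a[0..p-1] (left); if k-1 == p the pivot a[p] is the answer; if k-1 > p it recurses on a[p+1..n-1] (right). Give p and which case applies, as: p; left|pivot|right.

pivot = a[6] = 2; i = -1
j=0: a[0]=3 > 2 → no swap
j=1: a[1]=3 > 2 → no swap
j=2: a[2]=3 > 2 → no swap
j=3: a[3]=3 > 2 → no swap
j=4: a[4]=2 ≤ 2 → i=0, swap a[0],a[4] → 2 3 3 3 3 2 2
j=5: a[5]=2 ≤ 2 → i=1, swap a[1],a[5] → 2 2 3 3 3 3 2
final swap a[2],a[6] → 2 2 2 3 3 3 3; return 2
p = 2; k-1 = 0 < 2 ⇒ left

2; left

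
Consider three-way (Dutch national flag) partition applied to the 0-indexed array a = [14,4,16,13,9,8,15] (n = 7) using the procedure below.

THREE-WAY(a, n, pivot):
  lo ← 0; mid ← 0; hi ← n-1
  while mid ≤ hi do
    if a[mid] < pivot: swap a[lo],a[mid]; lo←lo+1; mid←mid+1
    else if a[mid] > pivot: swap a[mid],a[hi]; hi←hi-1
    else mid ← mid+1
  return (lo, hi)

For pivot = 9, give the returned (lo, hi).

pivot = 9; lo=0, mid=0, hi=6
a[mid]=14>9: swap a[0],a[6]; hi=5 → [15,4,16,13,9,8,14]
a[mid]=15>9: swap a[0],a[5]; hi=4 → [8,4,16,13,9,15,14]
a[mid]=8<9: swap a[0],a[0]; lo=1,mid=1 → [8,4,16,13,9,15,14]
a[mid]=4<9: swap a[1],a[1]; lo=2,mid=2 → [8,4,16,13,9,15,14]
a[mid]=16>9: swap a[2],a[4]; hi=3 → [8,4,9,13,16,15,14]
a[mid]=9=9: mid=3
a[mid]=13>9: swap a[3],a[3]; hi=2 → [8,4,9,13,16,15,14]
end: lo=2, hi=2; a = [8,4,9,13,16,15,14]

(2, 2)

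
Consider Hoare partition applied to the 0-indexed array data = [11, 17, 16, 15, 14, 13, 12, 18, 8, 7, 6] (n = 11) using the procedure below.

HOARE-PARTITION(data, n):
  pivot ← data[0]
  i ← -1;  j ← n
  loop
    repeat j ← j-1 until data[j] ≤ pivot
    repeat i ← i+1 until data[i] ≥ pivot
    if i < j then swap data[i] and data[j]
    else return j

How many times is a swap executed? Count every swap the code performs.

3

pivot=11
j stops at 10 (6), i stops at 0 (11); swap ⇒ [6, 17, 16, 15, 14, 13, 12, 18, 8, 7, 11]
j stops at 9 (7), i stops at 1 (17); swap ⇒ [6, 7, 16, 15, 14, 13, 12, 18, 8, 17, 11]
j stops at 8 (8), i stops at 2 (16); swap ⇒ [6, 7, 8, 15, 14, 13, 12, 18, 16, 17, 11]
j stops at 2, i stops at 3; i≥j ⇒ return 2. data=[6, 7, 8, 15, 14, 13, 12, 18, 16, 17, 11]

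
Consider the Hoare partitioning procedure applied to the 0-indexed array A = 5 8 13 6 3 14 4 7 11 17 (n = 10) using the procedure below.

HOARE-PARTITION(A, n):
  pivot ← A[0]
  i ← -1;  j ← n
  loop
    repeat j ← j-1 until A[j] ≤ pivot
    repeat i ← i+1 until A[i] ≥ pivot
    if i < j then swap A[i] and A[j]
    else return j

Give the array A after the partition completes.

4 3 13 6 8 14 5 7 11 17

pivot=5
j stops at 6 (4), i stops at 0 (5); swap ⇒ 4 8 13 6 3 14 5 7 11 17
j stops at 4 (3), i stops at 1 (8); swap ⇒ 4 3 13 6 8 14 5 7 11 17
j stops at 1, i stops at 2; i≥j ⇒ return 1. A=4 3 13 6 8 14 5 7 11 17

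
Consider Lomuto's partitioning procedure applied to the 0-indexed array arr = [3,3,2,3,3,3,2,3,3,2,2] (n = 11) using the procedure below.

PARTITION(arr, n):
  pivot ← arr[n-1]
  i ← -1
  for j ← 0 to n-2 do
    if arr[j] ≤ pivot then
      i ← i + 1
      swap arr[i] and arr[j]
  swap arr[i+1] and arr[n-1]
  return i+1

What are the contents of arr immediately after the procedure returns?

[2,2,2,2,3,3,3,3,3,3,3]

pivot = arr[10] = 2; i = -1
j=0: arr[0]=3 > 2 → no swap
j=1: arr[1]=3 > 2 → no swap
j=2: arr[2]=2 ≤ 2 → i=0, swap arr[0],arr[2] → [2,3,3,3,3,3,2,3,3,2,2]
j=3: arr[3]=3 > 2 → no swap
j=4: arr[4]=3 > 2 → no swap
j=5: arr[5]=3 > 2 → no swap
j=6: arr[6]=2 ≤ 2 → i=1, swap arr[1],arr[6] → [2,2,3,3,3,3,3,3,3,2,2]
j=7: arr[7]=3 > 2 → no swap
j=8: arr[8]=3 > 2 → no swap
j=9: arr[9]=2 ≤ 2 → i=2, swap arr[2],arr[9] → [2,2,2,3,3,3,3,3,3,3,2]
final swap arr[3],arr[10] → [2,2,2,2,3,3,3,3,3,3,3]; return 3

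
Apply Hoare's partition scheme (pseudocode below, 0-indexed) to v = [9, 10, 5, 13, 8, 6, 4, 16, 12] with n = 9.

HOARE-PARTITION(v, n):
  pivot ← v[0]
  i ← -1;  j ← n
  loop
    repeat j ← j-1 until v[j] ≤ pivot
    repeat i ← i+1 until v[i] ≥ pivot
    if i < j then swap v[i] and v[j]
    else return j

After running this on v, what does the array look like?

pivot=9
j stops at 6 (4), i stops at 0 (9); swap ⇒ [4, 10, 5, 13, 8, 6, 9, 16, 12]
j stops at 5 (6), i stops at 1 (10); swap ⇒ [4, 6, 5, 13, 8, 10, 9, 16, 12]
j stops at 4 (8), i stops at 3 (13); swap ⇒ [4, 6, 5, 8, 13, 10, 9, 16, 12]
j stops at 3, i stops at 4; i≥j ⇒ return 3. v=[4, 6, 5, 8, 13, 10, 9, 16, 12]

[4, 6, 5, 8, 13, 10, 9, 16, 12]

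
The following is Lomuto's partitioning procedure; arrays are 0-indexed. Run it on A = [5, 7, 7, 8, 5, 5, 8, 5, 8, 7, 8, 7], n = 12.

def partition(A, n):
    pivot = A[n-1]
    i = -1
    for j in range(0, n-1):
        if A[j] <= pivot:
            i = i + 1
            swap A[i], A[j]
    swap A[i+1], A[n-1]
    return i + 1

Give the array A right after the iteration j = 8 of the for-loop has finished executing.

pivot=7, i=-1
j=0: 5≤7, i=0, swap(0,0) ⇒ [5, 7, 7, 8, 5, 5, 8, 5, 8, 7, 8, 7]
j=1: 7≤7, i=1, swap(1,1) ⇒ [5, 7, 7, 8, 5, 5, 8, 5, 8, 7, 8, 7]
j=2: 7≤7, i=2, swap(2,2) ⇒ [5, 7, 7, 8, 5, 5, 8, 5, 8, 7, 8, 7]
j=3: 8>7, skip
j=4: 5≤7, i=3, swap(3,4) ⇒ [5, 7, 7, 5, 8, 5, 8, 5, 8, 7, 8, 7]
j=5: 5≤7, i=4, swap(4,5) ⇒ [5, 7, 7, 5, 5, 8, 8, 5, 8, 7, 8, 7]
j=6: 8>7, skip
j=7: 5≤7, i=5, swap(5,7) ⇒ [5, 7, 7, 5, 5, 5, 8, 8, 8, 7, 8, 7]
j=8: 8>7, skip
(after j=8) A = [5, 7, 7, 5, 5, 5, 8, 8, 8, 7, 8, 7]

[5, 7, 7, 5, 5, 5, 8, 8, 8, 7, 8, 7]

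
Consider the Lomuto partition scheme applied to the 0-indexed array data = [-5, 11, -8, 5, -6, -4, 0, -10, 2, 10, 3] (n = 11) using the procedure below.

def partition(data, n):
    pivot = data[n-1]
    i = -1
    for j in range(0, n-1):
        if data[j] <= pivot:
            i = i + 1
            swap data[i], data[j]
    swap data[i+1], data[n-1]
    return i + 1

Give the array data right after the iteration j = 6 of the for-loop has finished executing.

pivot=3, i=-1
j=0: -5≤3, i=0, swap(0,0) ⇒ [-5, 11, -8, 5, -6, -4, 0, -10, 2, 10, 3]
j=1: 11>3, skip
j=2: -8≤3, i=1, swap(1,2) ⇒ [-5, -8, 11, 5, -6, -4, 0, -10, 2, 10, 3]
j=3: 5>3, skip
j=4: -6≤3, i=2, swap(2,4) ⇒ [-5, -8, -6, 5, 11, -4, 0, -10, 2, 10, 3]
j=5: -4≤3, i=3, swap(3,5) ⇒ [-5, -8, -6, -4, 11, 5, 0, -10, 2, 10, 3]
j=6: 0≤3, i=4, swap(4,6) ⇒ [-5, -8, -6, -4, 0, 5, 11, -10, 2, 10, 3]
(after j=6) data = [-5, -8, -6, -4, 0, 5, 11, -10, 2, 10, 3]

[-5, -8, -6, -4, 0, 5, 11, -10, 2, 10, 3]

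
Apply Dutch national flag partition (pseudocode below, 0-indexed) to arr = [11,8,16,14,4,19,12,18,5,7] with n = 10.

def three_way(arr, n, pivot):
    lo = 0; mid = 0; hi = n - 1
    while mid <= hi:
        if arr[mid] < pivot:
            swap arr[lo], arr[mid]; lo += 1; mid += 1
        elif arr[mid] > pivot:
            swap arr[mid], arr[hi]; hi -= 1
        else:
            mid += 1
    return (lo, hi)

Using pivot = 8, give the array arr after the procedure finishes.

pivot = 8; lo=0, mid=0, hi=9
arr[mid]=11>8: swap arr[0],arr[9]; hi=8 → [7,8,16,14,4,19,12,18,5,11]
arr[mid]=7<8: swap arr[0],arr[0]; lo=1,mid=1 → [7,8,16,14,4,19,12,18,5,11]
arr[mid]=8=8: mid=2
arr[mid]=16>8: swap arr[2],arr[8]; hi=7 → [7,8,5,14,4,19,12,18,16,11]
arr[mid]=5<8: swap arr[1],arr[2]; lo=2,mid=3 → [7,5,8,14,4,19,12,18,16,11]
arr[mid]=14>8: swap arr[3],arr[7]; hi=6 → [7,5,8,18,4,19,12,14,16,11]
arr[mid]=18>8: swap arr[3],arr[6]; hi=5 → [7,5,8,12,4,19,18,14,16,11]
arr[mid]=12>8: swap arr[3],arr[5]; hi=4 → [7,5,8,19,4,12,18,14,16,11]
arr[mid]=19>8: swap arr[3],arr[4]; hi=3 → [7,5,8,4,19,12,18,14,16,11]
arr[mid]=4<8: swap arr[2],arr[3]; lo=3,mid=4 → [7,5,4,8,19,12,18,14,16,11]
end: lo=3, hi=3; arr = [7,5,4,8,19,12,18,14,16,11]

[7,5,4,8,19,12,18,14,16,11]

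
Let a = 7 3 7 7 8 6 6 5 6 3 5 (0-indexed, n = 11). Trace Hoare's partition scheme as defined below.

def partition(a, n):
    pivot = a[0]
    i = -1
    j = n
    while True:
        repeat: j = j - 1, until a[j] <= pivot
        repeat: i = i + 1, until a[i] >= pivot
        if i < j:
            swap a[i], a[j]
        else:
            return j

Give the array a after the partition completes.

5 3 3 6 5 6 6 8 7 7 7

pivot = a[0] = 7; i = -1, j = 11
j→10 (a[10]=5≤7), i→0 (a[0]=7≥7); i<j, swap → 5 3 7 7 8 6 6 5 6 3 7
j→9 (a[9]=3≤7), i→2 (a[2]=7≥7); i<j, swap → 5 3 3 7 8 6 6 5 6 7 7
j→8 (a[8]=6≤7), i→3 (a[3]=7≥7); i<j, swap → 5 3 3 6 8 6 6 5 7 7 7
j→7 (a[7]=5≤7), i→4 (a[4]=8≥7); i<j, swap → 5 3 3 6 5 6 6 8 7 7 7
j→6, i→7; i≥j, return j=6. a = 5 3 3 6 5 6 6 8 7 7 7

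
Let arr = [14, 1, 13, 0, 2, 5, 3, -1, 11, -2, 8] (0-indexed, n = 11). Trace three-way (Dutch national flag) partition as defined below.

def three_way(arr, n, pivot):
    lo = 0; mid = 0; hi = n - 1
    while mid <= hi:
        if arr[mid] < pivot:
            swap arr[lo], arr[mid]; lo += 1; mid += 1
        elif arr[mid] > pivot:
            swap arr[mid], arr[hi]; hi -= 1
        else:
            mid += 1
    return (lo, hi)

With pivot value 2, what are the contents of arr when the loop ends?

[-2, 1, -1, 0, 2, 3, 5, 11, 13, 8, 14]

lo=0 mid=0 hi=10
14>2: swap(0,10), hi=9 ⇒ [8, 1, 13, 0, 2, 5, 3, -1, 11, -2, 14]
8>2: swap(0,9), hi=8 ⇒ [-2, 1, 13, 0, 2, 5, 3, -1, 11, 8, 14]
-2<2: swap(0,0), lo=1 mid=1 ⇒ [-2, 1, 13, 0, 2, 5, 3, -1, 11, 8, 14]
1<2: swap(1,1), lo=2 mid=2 ⇒ [-2, 1, 13, 0, 2, 5, 3, -1, 11, 8, 14]
13>2: swap(2,8), hi=7 ⇒ [-2, 1, 11, 0, 2, 5, 3, -1, 13, 8, 14]
11>2: swap(2,7), hi=6 ⇒ [-2, 1, -1, 0, 2, 5, 3, 11, 13, 8, 14]
-1<2: swap(2,2), lo=3 mid=3 ⇒ [-2, 1, -1, 0, 2, 5, 3, 11, 13, 8, 14]
0<2: swap(3,3), lo=4 mid=4 ⇒ [-2, 1, -1, 0, 2, 5, 3, 11, 13, 8, 14]
2=2: mid=5
5>2: swap(5,6), hi=5 ⇒ [-2, 1, -1, 0, 2, 3, 5, 11, 13, 8, 14]
3>2: swap(5,5), hi=4 ⇒ [-2, 1, -1, 0, 2, 3, 5, 11, 13, 8, 14]
done. lo=4 hi=4; arr=[-2, 1, -1, 0, 2, 3, 5, 11, 13, 8, 14]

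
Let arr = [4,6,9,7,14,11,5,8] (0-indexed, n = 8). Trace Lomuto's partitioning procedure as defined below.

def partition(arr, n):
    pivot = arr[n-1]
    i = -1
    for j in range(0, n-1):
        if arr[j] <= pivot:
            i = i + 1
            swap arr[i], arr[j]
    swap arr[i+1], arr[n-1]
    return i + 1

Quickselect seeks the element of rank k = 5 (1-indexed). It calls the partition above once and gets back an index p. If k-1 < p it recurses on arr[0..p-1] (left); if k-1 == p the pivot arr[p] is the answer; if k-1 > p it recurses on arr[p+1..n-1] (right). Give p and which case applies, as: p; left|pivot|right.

pivot=8, i=-1
j=0: 4≤8, i=0, swap(0,0) ⇒ [4,6,9,7,14,11,5,8]
j=1: 6≤8, i=1, swap(1,1) ⇒ [4,6,9,7,14,11,5,8]
j=2: 9>8, skip
j=3: 7≤8, i=2, swap(2,3) ⇒ [4,6,7,9,14,11,5,8]
j=4: 14>8, skip
j=5: 11>8, skip
j=6: 5≤8, i=3, swap(3,6) ⇒ [4,6,7,5,14,11,9,8]
swap(4,7) ⇒ [4,6,7,5,8,11,9,14]; return 4
p = 4; k-1 = 4 == 4 ⇒ pivot

4; pivot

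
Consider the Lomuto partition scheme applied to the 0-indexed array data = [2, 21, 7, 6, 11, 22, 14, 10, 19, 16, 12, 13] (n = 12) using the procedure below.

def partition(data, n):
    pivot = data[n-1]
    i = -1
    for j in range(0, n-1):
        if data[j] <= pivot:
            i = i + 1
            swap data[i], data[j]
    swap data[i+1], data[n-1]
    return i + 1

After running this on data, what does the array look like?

pivot=13, i=-1
j=0: 2≤13, i=0, swap(0,0) ⇒ [2, 21, 7, 6, 11, 22, 14, 10, 19, 16, 12, 13]
j=1: 21>13, skip
j=2: 7≤13, i=1, swap(1,2) ⇒ [2, 7, 21, 6, 11, 22, 14, 10, 19, 16, 12, 13]
j=3: 6≤13, i=2, swap(2,3) ⇒ [2, 7, 6, 21, 11, 22, 14, 10, 19, 16, 12, 13]
j=4: 11≤13, i=3, swap(3,4) ⇒ [2, 7, 6, 11, 21, 22, 14, 10, 19, 16, 12, 13]
j=5: 22>13, skip
j=6: 14>13, skip
j=7: 10≤13, i=4, swap(4,7) ⇒ [2, 7, 6, 11, 10, 22, 14, 21, 19, 16, 12, 13]
j=8: 19>13, skip
j=9: 16>13, skip
j=10: 12≤13, i=5, swap(5,10) ⇒ [2, 7, 6, 11, 10, 12, 14, 21, 19, 16, 22, 13]
swap(6,11) ⇒ [2, 7, 6, 11, 10, 12, 13, 21, 19, 16, 22, 14]; return 6

[2, 7, 6, 11, 10, 12, 13, 21, 19, 16, 22, 14]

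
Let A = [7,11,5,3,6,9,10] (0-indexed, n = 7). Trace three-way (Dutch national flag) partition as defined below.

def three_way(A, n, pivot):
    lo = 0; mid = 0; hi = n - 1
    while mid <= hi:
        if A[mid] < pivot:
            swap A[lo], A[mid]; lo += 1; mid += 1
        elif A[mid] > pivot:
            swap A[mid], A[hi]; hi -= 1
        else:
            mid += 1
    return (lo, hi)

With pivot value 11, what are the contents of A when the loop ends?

[7,5,3,6,9,10,11]

pivot = 11; lo=0, mid=0, hi=6
A[mid]=7<11: swap A[0],A[0]; lo=1,mid=1 → [7,11,5,3,6,9,10]
A[mid]=11=11: mid=2
A[mid]=5<11: swap A[1],A[2]; lo=2,mid=3 → [7,5,11,3,6,9,10]
A[mid]=3<11: swap A[2],A[3]; lo=3,mid=4 → [7,5,3,11,6,9,10]
A[mid]=6<11: swap A[3],A[4]; lo=4,mid=5 → [7,5,3,6,11,9,10]
A[mid]=9<11: swap A[4],A[5]; lo=5,mid=6 → [7,5,3,6,9,11,10]
A[mid]=10<11: swap A[5],A[6]; lo=6,mid=7 → [7,5,3,6,9,10,11]
end: lo=6, hi=6; A = [7,5,3,6,9,10,11]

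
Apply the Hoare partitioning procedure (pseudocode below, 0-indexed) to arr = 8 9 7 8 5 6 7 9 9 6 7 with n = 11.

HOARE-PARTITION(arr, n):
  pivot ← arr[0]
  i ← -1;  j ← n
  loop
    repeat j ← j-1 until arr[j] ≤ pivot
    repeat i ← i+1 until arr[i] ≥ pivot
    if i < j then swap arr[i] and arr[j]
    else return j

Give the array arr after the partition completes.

7 6 7 7 5 6 8 9 9 9 8

pivot=8
j stops at 10 (7), i stops at 0 (8); swap ⇒ 7 9 7 8 5 6 7 9 9 6 8
j stops at 9 (6), i stops at 1 (9); swap ⇒ 7 6 7 8 5 6 7 9 9 9 8
j stops at 6 (7), i stops at 3 (8); swap ⇒ 7 6 7 7 5 6 8 9 9 9 8
j stops at 5, i stops at 6; i≥j ⇒ return 5. arr=7 6 7 7 5 6 8 9 9 9 8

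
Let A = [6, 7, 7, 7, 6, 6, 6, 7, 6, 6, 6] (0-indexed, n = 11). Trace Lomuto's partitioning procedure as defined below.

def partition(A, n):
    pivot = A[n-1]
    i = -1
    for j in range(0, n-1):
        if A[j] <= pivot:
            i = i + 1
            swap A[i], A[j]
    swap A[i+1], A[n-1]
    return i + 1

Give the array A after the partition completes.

[6, 6, 6, 6, 6, 6, 6, 7, 7, 7, 7]

pivot=6, i=-1
j=0: 6≤6, i=0, swap(0,0) ⇒ [6, 7, 7, 7, 6, 6, 6, 7, 6, 6, 6]
j=1: 7>6, skip
j=2: 7>6, skip
j=3: 7>6, skip
j=4: 6≤6, i=1, swap(1,4) ⇒ [6, 6, 7, 7, 7, 6, 6, 7, 6, 6, 6]
j=5: 6≤6, i=2, swap(2,5) ⇒ [6, 6, 6, 7, 7, 7, 6, 7, 6, 6, 6]
j=6: 6≤6, i=3, swap(3,6) ⇒ [6, 6, 6, 6, 7, 7, 7, 7, 6, 6, 6]
j=7: 7>6, skip
j=8: 6≤6, i=4, swap(4,8) ⇒ [6, 6, 6, 6, 6, 7, 7, 7, 7, 6, 6]
j=9: 6≤6, i=5, swap(5,9) ⇒ [6, 6, 6, 6, 6, 6, 7, 7, 7, 7, 6]
swap(6,10) ⇒ [6, 6, 6, 6, 6, 6, 6, 7, 7, 7, 7]; return 6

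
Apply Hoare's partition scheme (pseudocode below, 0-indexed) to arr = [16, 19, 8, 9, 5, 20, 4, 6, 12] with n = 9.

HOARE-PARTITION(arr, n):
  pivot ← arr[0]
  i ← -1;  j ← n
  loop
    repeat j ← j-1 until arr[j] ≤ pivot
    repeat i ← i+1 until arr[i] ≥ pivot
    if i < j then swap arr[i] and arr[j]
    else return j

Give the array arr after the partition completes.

pivot = arr[0] = 16; i = -1, j = 9
j→8 (arr[8]=12≤16), i→0 (arr[0]=16≥16); i<j, swap → [12, 19, 8, 9, 5, 20, 4, 6, 16]
j→7 (arr[7]=6≤16), i→1 (arr[1]=19≥16); i<j, swap → [12, 6, 8, 9, 5, 20, 4, 19, 16]
j→6 (arr[6]=4≤16), i→5 (arr[5]=20≥16); i<j, swap → [12, 6, 8, 9, 5, 4, 20, 19, 16]
j→5, i→6; i≥j, return j=5. arr = [12, 6, 8, 9, 5, 4, 20, 19, 16]

[12, 6, 8, 9, 5, 4, 20, 19, 16]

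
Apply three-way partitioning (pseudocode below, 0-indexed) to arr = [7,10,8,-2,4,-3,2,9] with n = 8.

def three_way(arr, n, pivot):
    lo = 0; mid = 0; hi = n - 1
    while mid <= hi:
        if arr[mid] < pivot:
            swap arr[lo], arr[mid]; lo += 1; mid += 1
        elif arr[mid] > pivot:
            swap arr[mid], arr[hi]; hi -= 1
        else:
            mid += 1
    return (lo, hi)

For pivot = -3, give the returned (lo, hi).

(0, 0)

pivot = -3; lo=0, mid=0, hi=7
arr[mid]=7>-3: swap arr[0],arr[7]; hi=6 → [9,10,8,-2,4,-3,2,7]
arr[mid]=9>-3: swap arr[0],arr[6]; hi=5 → [2,10,8,-2,4,-3,9,7]
arr[mid]=2>-3: swap arr[0],arr[5]; hi=4 → [-3,10,8,-2,4,2,9,7]
arr[mid]=-3=-3: mid=1
arr[mid]=10>-3: swap arr[1],arr[4]; hi=3 → [-3,4,8,-2,10,2,9,7]
arr[mid]=4>-3: swap arr[1],arr[3]; hi=2 → [-3,-2,8,4,10,2,9,7]
arr[mid]=-2>-3: swap arr[1],arr[2]; hi=1 → [-3,8,-2,4,10,2,9,7]
arr[mid]=8>-3: swap arr[1],arr[1]; hi=0 → [-3,8,-2,4,10,2,9,7]
end: lo=0, hi=0; arr = [-3,8,-2,4,10,2,9,7]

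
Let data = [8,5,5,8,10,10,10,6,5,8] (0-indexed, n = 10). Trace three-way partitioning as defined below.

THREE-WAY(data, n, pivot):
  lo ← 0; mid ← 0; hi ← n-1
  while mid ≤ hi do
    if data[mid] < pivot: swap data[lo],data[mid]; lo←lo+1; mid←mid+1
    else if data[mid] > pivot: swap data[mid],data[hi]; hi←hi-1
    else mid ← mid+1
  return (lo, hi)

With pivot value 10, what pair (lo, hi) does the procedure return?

(7, 9)

pivot = 10; lo=0, mid=0, hi=9
data[mid]=8<10: swap data[0],data[0]; lo=1,mid=1 → [8,5,5,8,10,10,10,6,5,8]
data[mid]=5<10: swap data[1],data[1]; lo=2,mid=2 → [8,5,5,8,10,10,10,6,5,8]
data[mid]=5<10: swap data[2],data[2]; lo=3,mid=3 → [8,5,5,8,10,10,10,6,5,8]
data[mid]=8<10: swap data[3],data[3]; lo=4,mid=4 → [8,5,5,8,10,10,10,6,5,8]
data[mid]=10=10: mid=5
data[mid]=10=10: mid=6
data[mid]=10=10: mid=7
data[mid]=6<10: swap data[4],data[7]; lo=5,mid=8 → [8,5,5,8,6,10,10,10,5,8]
data[mid]=5<10: swap data[5],data[8]; lo=6,mid=9 → [8,5,5,8,6,5,10,10,10,8]
data[mid]=8<10: swap data[6],data[9]; lo=7,mid=10 → [8,5,5,8,6,5,8,10,10,10]
end: lo=7, hi=9; data = [8,5,5,8,6,5,8,10,10,10]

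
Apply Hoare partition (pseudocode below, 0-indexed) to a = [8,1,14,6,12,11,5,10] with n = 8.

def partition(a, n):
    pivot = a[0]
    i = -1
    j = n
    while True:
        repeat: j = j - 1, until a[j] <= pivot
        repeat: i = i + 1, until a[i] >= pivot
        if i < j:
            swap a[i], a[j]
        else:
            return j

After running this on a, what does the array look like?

[5,1,6,14,12,11,8,10]

pivot=8
j stops at 6 (5), i stops at 0 (8); swap ⇒ [5,1,14,6,12,11,8,10]
j stops at 3 (6), i stops at 2 (14); swap ⇒ [5,1,6,14,12,11,8,10]
j stops at 2, i stops at 3; i≥j ⇒ return 2. a=[5,1,6,14,12,11,8,10]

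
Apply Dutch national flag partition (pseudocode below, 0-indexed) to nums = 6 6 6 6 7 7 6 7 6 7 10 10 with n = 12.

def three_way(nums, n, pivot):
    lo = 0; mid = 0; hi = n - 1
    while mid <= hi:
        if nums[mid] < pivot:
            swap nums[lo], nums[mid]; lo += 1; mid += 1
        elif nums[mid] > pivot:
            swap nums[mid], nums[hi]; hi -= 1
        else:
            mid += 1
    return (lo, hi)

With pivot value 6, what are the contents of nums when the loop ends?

6 6 6 6 6 6 7 7 7 10 10 7

pivot = 6; lo=0, mid=0, hi=11
nums[mid]=6=6: mid=1
nums[mid]=6=6: mid=2
nums[mid]=6=6: mid=3
nums[mid]=6=6: mid=4
nums[mid]=7>6: swap nums[4],nums[11]; hi=10 → 6 6 6 6 10 7 6 7 6 7 10 7
nums[mid]=10>6: swap nums[4],nums[10]; hi=9 → 6 6 6 6 10 7 6 7 6 7 10 7
nums[mid]=10>6: swap nums[4],nums[9]; hi=8 → 6 6 6 6 7 7 6 7 6 10 10 7
nums[mid]=7>6: swap nums[4],nums[8]; hi=7 → 6 6 6 6 6 7 6 7 7 10 10 7
nums[mid]=6=6: mid=5
nums[mid]=7>6: swap nums[5],nums[7]; hi=6 → 6 6 6 6 6 7 6 7 7 10 10 7
nums[mid]=7>6: swap nums[5],nums[6]; hi=5 → 6 6 6 6 6 6 7 7 7 10 10 7
nums[mid]=6=6: mid=6
end: lo=0, hi=5; nums = 6 6 6 6 6 6 7 7 7 10 10 7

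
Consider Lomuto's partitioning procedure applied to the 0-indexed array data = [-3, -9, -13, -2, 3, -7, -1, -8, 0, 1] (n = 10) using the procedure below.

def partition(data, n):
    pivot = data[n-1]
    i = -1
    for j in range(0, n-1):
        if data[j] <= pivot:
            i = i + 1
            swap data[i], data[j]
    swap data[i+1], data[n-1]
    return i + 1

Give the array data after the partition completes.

pivot=1, i=-1
j=0: -3≤1, i=0, swap(0,0) ⇒ [-3, -9, -13, -2, 3, -7, -1, -8, 0, 1]
j=1: -9≤1, i=1, swap(1,1) ⇒ [-3, -9, -13, -2, 3, -7, -1, -8, 0, 1]
j=2: -13≤1, i=2, swap(2,2) ⇒ [-3, -9, -13, -2, 3, -7, -1, -8, 0, 1]
j=3: -2≤1, i=3, swap(3,3) ⇒ [-3, -9, -13, -2, 3, -7, -1, -8, 0, 1]
j=4: 3>1, skip
j=5: -7≤1, i=4, swap(4,5) ⇒ [-3, -9, -13, -2, -7, 3, -1, -8, 0, 1]
j=6: -1≤1, i=5, swap(5,6) ⇒ [-3, -9, -13, -2, -7, -1, 3, -8, 0, 1]
j=7: -8≤1, i=6, swap(6,7) ⇒ [-3, -9, -13, -2, -7, -1, -8, 3, 0, 1]
j=8: 0≤1, i=7, swap(7,8) ⇒ [-3, -9, -13, -2, -7, -1, -8, 0, 3, 1]
swap(8,9) ⇒ [-3, -9, -13, -2, -7, -1, -8, 0, 1, 3]; return 8

[-3, -9, -13, -2, -7, -1, -8, 0, 1, 3]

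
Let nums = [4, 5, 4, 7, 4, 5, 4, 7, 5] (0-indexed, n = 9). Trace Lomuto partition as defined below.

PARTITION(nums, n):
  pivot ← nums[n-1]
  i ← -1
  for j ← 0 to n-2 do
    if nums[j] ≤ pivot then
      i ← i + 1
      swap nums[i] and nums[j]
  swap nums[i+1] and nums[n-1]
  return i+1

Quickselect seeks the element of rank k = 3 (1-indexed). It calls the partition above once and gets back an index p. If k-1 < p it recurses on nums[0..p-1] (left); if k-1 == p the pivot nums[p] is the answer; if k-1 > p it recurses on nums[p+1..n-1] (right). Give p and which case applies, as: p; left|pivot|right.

pivot = nums[8] = 5; i = -1
j=0: nums[0]=4 ≤ 5 → i=0, swap nums[0],nums[0] (no change) → [4, 5, 4, 7, 4, 5, 4, 7, 5]
j=1: nums[1]=5 ≤ 5 → i=1, swap nums[1],nums[1] (no change) → [4, 5, 4, 7, 4, 5, 4, 7, 5]
j=2: nums[2]=4 ≤ 5 → i=2, swap nums[2],nums[2] (no change) → [4, 5, 4, 7, 4, 5, 4, 7, 5]
j=3: nums[3]=7 > 5 → no swap
j=4: nums[4]=4 ≤ 5 → i=3, swap nums[3],nums[4] → [4, 5, 4, 4, 7, 5, 4, 7, 5]
j=5: nums[5]=5 ≤ 5 → i=4, swap nums[4],nums[5] → [4, 5, 4, 4, 5, 7, 4, 7, 5]
j=6: nums[6]=4 ≤ 5 → i=5, swap nums[5],nums[6] → [4, 5, 4, 4, 5, 4, 7, 7, 5]
j=7: nums[7]=7 > 5 → no swap
final swap nums[6],nums[8] → [4, 5, 4, 4, 5, 4, 5, 7, 7]; return 6
p = 6; k-1 = 2 < 6 ⇒ left

6; left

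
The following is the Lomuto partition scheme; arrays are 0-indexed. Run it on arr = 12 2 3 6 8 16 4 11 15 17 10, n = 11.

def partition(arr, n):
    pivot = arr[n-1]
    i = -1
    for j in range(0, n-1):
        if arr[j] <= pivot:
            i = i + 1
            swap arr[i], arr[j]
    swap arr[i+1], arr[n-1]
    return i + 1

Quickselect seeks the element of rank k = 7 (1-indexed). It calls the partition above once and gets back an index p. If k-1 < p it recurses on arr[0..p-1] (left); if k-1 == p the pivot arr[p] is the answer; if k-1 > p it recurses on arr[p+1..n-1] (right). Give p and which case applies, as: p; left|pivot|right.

5; right

pivot=10, i=-1
j=0: 12>10, skip
j=1: 2≤10, i=0, swap(0,1) ⇒ 2 12 3 6 8 16 4 11 15 17 10
j=2: 3≤10, i=1, swap(1,2) ⇒ 2 3 12 6 8 16 4 11 15 17 10
j=3: 6≤10, i=2, swap(2,3) ⇒ 2 3 6 12 8 16 4 11 15 17 10
j=4: 8≤10, i=3, swap(3,4) ⇒ 2 3 6 8 12 16 4 11 15 17 10
j=5: 16>10, skip
j=6: 4≤10, i=4, swap(4,6) ⇒ 2 3 6 8 4 16 12 11 15 17 10
j=7: 11>10, skip
j=8: 15>10, skip
j=9: 17>10, skip
swap(5,10) ⇒ 2 3 6 8 4 10 12 11 15 17 16; return 5
p = 5; k-1 = 6 > 5 ⇒ right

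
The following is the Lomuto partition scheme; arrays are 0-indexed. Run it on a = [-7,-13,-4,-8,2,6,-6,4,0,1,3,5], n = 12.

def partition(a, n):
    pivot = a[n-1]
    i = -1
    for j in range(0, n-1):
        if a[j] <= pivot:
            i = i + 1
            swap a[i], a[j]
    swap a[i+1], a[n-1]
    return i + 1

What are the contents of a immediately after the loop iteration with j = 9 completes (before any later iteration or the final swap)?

[-7,-13,-4,-8,2,-6,4,0,1,6,3,5]

pivot=5, i=-1
j=0: -7≤5, i=0, swap(0,0) ⇒ [-7,-13,-4,-8,2,6,-6,4,0,1,3,5]
j=1: -13≤5, i=1, swap(1,1) ⇒ [-7,-13,-4,-8,2,6,-6,4,0,1,3,5]
j=2: -4≤5, i=2, swap(2,2) ⇒ [-7,-13,-4,-8,2,6,-6,4,0,1,3,5]
j=3: -8≤5, i=3, swap(3,3) ⇒ [-7,-13,-4,-8,2,6,-6,4,0,1,3,5]
j=4: 2≤5, i=4, swap(4,4) ⇒ [-7,-13,-4,-8,2,6,-6,4,0,1,3,5]
j=5: 6>5, skip
j=6: -6≤5, i=5, swap(5,6) ⇒ [-7,-13,-4,-8,2,-6,6,4,0,1,3,5]
j=7: 4≤5, i=6, swap(6,7) ⇒ [-7,-13,-4,-8,2,-6,4,6,0,1,3,5]
j=8: 0≤5, i=7, swap(7,8) ⇒ [-7,-13,-4,-8,2,-6,4,0,6,1,3,5]
j=9: 1≤5, i=8, swap(8,9) ⇒ [-7,-13,-4,-8,2,-6,4,0,1,6,3,5]
(after j=9) a = [-7,-13,-4,-8,2,-6,4,0,1,6,3,5]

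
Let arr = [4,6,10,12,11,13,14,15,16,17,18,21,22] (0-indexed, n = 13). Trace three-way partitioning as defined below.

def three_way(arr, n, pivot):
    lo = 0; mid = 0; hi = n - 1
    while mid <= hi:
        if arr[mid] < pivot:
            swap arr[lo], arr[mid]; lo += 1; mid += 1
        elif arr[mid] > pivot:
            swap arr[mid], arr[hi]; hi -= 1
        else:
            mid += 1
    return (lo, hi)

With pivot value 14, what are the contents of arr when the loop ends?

[4,6,10,12,11,13,14,16,17,18,21,22,15]

pivot = 14; lo=0, mid=0, hi=12
arr[mid]=4<14: swap arr[0],arr[0]; lo=1,mid=1 → [4,6,10,12,11,13,14,15,16,17,18,21,22]
arr[mid]=6<14: swap arr[1],arr[1]; lo=2,mid=2 → [4,6,10,12,11,13,14,15,16,17,18,21,22]
arr[mid]=10<14: swap arr[2],arr[2]; lo=3,mid=3 → [4,6,10,12,11,13,14,15,16,17,18,21,22]
arr[mid]=12<14: swap arr[3],arr[3]; lo=4,mid=4 → [4,6,10,12,11,13,14,15,16,17,18,21,22]
arr[mid]=11<14: swap arr[4],arr[4]; lo=5,mid=5 → [4,6,10,12,11,13,14,15,16,17,18,21,22]
arr[mid]=13<14: swap arr[5],arr[5]; lo=6,mid=6 → [4,6,10,12,11,13,14,15,16,17,18,21,22]
arr[mid]=14=14: mid=7
arr[mid]=15>14: swap arr[7],arr[12]; hi=11 → [4,6,10,12,11,13,14,22,16,17,18,21,15]
arr[mid]=22>14: swap arr[7],arr[11]; hi=10 → [4,6,10,12,11,13,14,21,16,17,18,22,15]
arr[mid]=21>14: swap arr[7],arr[10]; hi=9 → [4,6,10,12,11,13,14,18,16,17,21,22,15]
arr[mid]=18>14: swap arr[7],arr[9]; hi=8 → [4,6,10,12,11,13,14,17,16,18,21,22,15]
arr[mid]=17>14: swap arr[7],arr[8]; hi=7 → [4,6,10,12,11,13,14,16,17,18,21,22,15]
arr[mid]=16>14: swap arr[7],arr[7]; hi=6 → [4,6,10,12,11,13,14,16,17,18,21,22,15]
end: lo=6, hi=6; arr = [4,6,10,12,11,13,14,16,17,18,21,22,15]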